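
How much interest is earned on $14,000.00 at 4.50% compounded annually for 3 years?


Compound interest earned = final amount − principal.
A = P(1 + r/n)^(nt) = $14,000.00 × (1 + 0.045/1)^(1 × 3) = $15,976.33
Interest = A − P = $15,976.33 − $14,000.00 = $1,976.33

Interest = A - P = $1,976.33


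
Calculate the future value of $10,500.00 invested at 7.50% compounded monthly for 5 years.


Compound interest formula: A = P(1 + r/n)^(nt)
A = $10,500.00 × (1 + 0.075/12)^(12 × 5)
Growth factor: (1 + 0.075/12)^60 = 1.453294
A = $10,500.00 × 1.453294
A = $15,259.59

A = P(1 + r/n)^(nt) = $15,259.59


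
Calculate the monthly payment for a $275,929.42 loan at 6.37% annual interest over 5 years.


Loan payment formula: PMT = PV × r / (1 − (1 + r)^(−n))
Monthly rate r = 0.0637/12 ≈ 0.00530833, n = 60 months
Denominator: 1 − (1 + 0.0637/12)^(−60) = 0.272148
PMT = $275,929.42 × (0.0637/12) / 0.272148
PMT = $5,382.09 per month

PMT = PV × r / (1-(1+r)^(-n)) = $5,382.09/month


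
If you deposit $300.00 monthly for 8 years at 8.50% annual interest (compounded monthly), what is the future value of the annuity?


Future value of an ordinary annuity: FV = PMT × ((1 + r)^n − 1) / r
Monthly rate r = 0.085/12 ≈ 0.00708333, n = 96
FV = $300.00 × ((1 + 0.085/12)^96 − 1) / (0.085/12)
FV = $300.00 × 136.821455
FV = $41,046.44

FV = PMT × ((1+r)^n - 1)/r = $41,046.44


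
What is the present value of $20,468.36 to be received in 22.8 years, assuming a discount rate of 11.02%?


Present value formula: PV = FV / (1 + r)^t
PV = $20,468.36 / (1 + 0.1102)^22.8
PV = $20,468.36 / 10.842961
PV = $1,887.71

PV = FV / (1 + r)^t = $1,887.71


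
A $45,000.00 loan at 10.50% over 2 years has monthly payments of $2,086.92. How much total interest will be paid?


Total paid over the life of the loan = PMT × n.
Total paid = $2,086.92 × 24 = $50,086.08
Total interest = total paid − principal = $50,086.08 − $45,000.00 = $5,086.08

Total interest = (PMT × n) - PV = $5,086.08


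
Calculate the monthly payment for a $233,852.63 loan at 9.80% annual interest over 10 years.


Loan payment formula: PMT = PV × r / (1 − (1 + r)^(−n))
Monthly rate r = 0.098/12 ≈ 0.00816667, n = 120 months
Denominator: 1 − (1 + 0.098/12)^(−120) = 0.623192
PMT = $233,852.63 × (0.098/12) / 0.623192
PMT = $3,064.54 per month

PMT = PV × r / (1-(1+r)^(-n)) = $3,064.54/month


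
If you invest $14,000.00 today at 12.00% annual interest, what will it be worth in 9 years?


Future value formula: FV = PV × (1 + r)^t
FV = $14,000.00 × (1 + 0.12)^9
FV = $14,000.00 × 2.7730788
FV = $38,823.10

FV = PV × (1 + r)^t = $38,823.10


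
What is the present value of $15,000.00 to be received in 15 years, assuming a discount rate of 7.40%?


Present value formula: PV = FV / (1 + r)^t
PV = $15,000.00 / (1 + 0.074)^15
PV = $15,000.00 / 2.917858
PV = $5,140.76

PV = FV / (1 + r)^t = $5,140.76


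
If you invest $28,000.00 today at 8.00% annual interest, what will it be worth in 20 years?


Future value formula: FV = PV × (1 + r)^t
FV = $28,000.00 × (1 + 0.08)^20
FV = $28,000.00 × 4.660957
FV = $130,506.80

FV = PV × (1 + r)^t = $130,506.80


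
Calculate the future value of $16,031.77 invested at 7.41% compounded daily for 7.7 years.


Compound interest formula: A = P(1 + r/n)^(nt)
A = $16,031.77 × (1 + 0.0741/365)^(365 × 7.7)
Growth factor: (1 + 0.0741/365)^2810.5 = 1.769173
A = $16,031.77 × 1.769173
A = $28,362.97

A = P(1 + r/n)^(nt) = $28,362.97


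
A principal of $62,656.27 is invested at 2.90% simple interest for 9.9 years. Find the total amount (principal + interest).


Total amount formula: A = P(1 + rt) = P + P·r·t
Interest: I = P × r × t = $62,656.27 × 0.029 × 9.9 = $17,988.62
A = P + I = $62,656.27 + $17,988.62 = $80,644.89

A = P + I = P(1 + rt) = $80,644.89


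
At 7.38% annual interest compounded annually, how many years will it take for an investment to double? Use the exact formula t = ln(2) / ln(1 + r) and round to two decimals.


Doubling condition: (1 + r)^t = 2
Take ln of both sides: t × ln(1 + r) = ln(2)
t = ln(2) / ln(1 + r)
t = 0.693147 / 0.071204
t = 9.73

t = ln(2) / ln(1 + r) = 9.73 years


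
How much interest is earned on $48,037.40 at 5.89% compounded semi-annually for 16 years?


Compound interest earned = final amount − principal.
A = P(1 + r/n)^(nt) = $48,037.40 × (1 + 0.0589/2)^(2 × 16) = $121,603.97
Interest = A − P = $121,603.97 − $48,037.40 = $73,566.57

Interest = A - P = $73,566.57


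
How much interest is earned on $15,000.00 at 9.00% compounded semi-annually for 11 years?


Compound interest earned = final amount − principal.
A = P(1 + r/n)^(nt) = $15,000.00 × (1 + 0.09/2)^(2 × 11) = $39,504.78
Interest = A − P = $39,504.78 − $15,000.00 = $24,504.78

Interest = A - P = $24,504.78


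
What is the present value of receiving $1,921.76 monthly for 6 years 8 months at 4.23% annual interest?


Present value of an ordinary annuity: PV = PMT × (1 − (1 + r)^(−n)) / r
Monthly rate r = 0.0423/12 = 0.003525, n = 80
PV = $1,921.76 × (1 − (1 + 0.0423/12)^(−80)) / (0.0423/12)
PV = $1,921.76 × 69.603463
PV = $133,761.15

PV = PMT × (1-(1+r)^(-n))/r = $133,761.15


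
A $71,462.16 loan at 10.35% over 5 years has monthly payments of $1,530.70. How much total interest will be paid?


Total paid over the life of the loan = PMT × n.
Total paid = $1,530.70 × 60 = $91,842.00
Total interest = total paid − principal = $91,842.00 − $71,462.16 = $20,379.84

Total interest = (PMT × n) - PV = $20,379.84


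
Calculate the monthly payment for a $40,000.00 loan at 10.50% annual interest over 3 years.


Loan payment formula: PMT = PV × r / (1 − (1 + r)^(−n))
Monthly rate r = 0.105/12 = 0.00875, n = 36 months
Denominator: 1 − (1 + 0.105/12)^(−36) = 0.269211
PMT = $40,000.00 × (0.105/12) / 0.269211
PMT = $1,300.10 per month

PMT = PV × r / (1-(1+r)^(-n)) = $1,300.10/month


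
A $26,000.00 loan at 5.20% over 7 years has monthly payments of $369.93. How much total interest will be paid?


Total paid over the life of the loan = PMT × n.
Total paid = $369.93 × 84 = $31,074.12
Total interest = total paid − principal = $31,074.12 − $26,000.00 = $5,074.12

Total interest = (PMT × n) - PV = $5,074.12


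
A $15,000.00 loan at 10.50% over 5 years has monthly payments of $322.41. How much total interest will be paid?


Total paid over the life of the loan = PMT × n.
Total paid = $322.41 × 60 = $19,344.60
Total interest = total paid − principal = $19,344.60 − $15,000.00 = $4,344.60

Total interest = (PMT × n) - PV = $4,344.60


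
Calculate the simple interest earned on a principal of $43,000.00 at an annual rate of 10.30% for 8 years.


Simple interest formula: I = P × r × t
I = $43,000.00 × 0.103 × 8
I = $35,432.00

I = P × r × t = $35,432.00


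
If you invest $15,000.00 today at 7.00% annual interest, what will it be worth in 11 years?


Future value formula: FV = PV × (1 + r)^t
FV = $15,000.00 × (1 + 0.07)^11
FV = $15,000.00 × 2.104852
FV = $31,572.78

FV = PV × (1 + r)^t = $31,572.78


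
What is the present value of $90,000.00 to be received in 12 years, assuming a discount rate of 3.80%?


Present value formula: PV = FV / (1 + r)^t
PV = $90,000.00 / (1 + 0.038)^12
PV = $90,000.00 / 1.5644736
PV = $57,527.34

PV = FV / (1 + r)^t = $57,527.34


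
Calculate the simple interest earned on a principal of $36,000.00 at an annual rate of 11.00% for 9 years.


Simple interest formula: I = P × r × t
I = $36,000.00 × 0.11 × 9
I = $35,640.00

I = P × r × t = $35,640.00


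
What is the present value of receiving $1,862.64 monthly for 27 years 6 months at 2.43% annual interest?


Present value of an ordinary annuity: PV = PMT × (1 − (1 + r)^(−n)) / r
Monthly rate r = 0.0243/12 = 0.002025, n = 330
PV = $1,862.64 × (1 − (1 + 0.0243/12)^(−330)) / (0.0243/12)
PV = $1,862.64 × 240.517861
PV = $447,998.19

PV = PMT × (1-(1+r)^(-n))/r = $447,998.19


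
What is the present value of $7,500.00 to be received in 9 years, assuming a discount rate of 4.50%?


Present value formula: PV = FV / (1 + r)^t
PV = $7,500.00 / (1 + 0.045)^9
PV = $7,500.00 / 1.486095
PV = $5,046.78

PV = FV / (1 + r)^t = $5,046.78


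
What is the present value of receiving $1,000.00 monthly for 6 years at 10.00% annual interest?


Present value of an ordinary annuity: PV = PMT × (1 − (1 + r)^(−n)) / r
Monthly rate r = 0.1/12 ≈ 0.00833333, n = 72
PV = $1,000.00 × (1 − (1 + 0.1/12)^(−72)) / (0.1/12)
PV = $1,000.00 × 53.9786655
PV = $53,978.67

PV = PMT × (1-(1+r)^(-n))/r = $53,978.67


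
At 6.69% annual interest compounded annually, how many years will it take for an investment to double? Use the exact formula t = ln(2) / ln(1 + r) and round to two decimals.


Doubling condition: (1 + r)^t = 2
Take ln of both sides: t × ln(1 + r) = ln(2)
t = ln(2) / ln(1 + r)
t = 0.693147 / 0.064757
t = 10.70

t = ln(2) / ln(1 + r) = 10.70 years


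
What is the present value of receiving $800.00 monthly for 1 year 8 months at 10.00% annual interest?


Present value of an ordinary annuity: PV = PMT × (1 − (1 + r)^(−n)) / r
Monthly rate r = 0.1/12 ≈ 0.00833333, n = 20
PV = $800.00 × (1 − (1 + 0.1/12)^(−20)) / (0.1/12)
PV = $800.00 × 18.352018
PV = $14,681.61

PV = PMT × (1-(1+r)^(-n))/r = $14,681.61


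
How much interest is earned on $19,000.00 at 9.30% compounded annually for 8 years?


Compound interest earned = final amount − principal.
A = P(1 + r/n)^(nt) = $19,000.00 × (1 + 0.093/1)^(1 × 8) = $38,700.35
Interest = A − P = $38,700.35 − $19,000.00 = $19,700.35

Interest = A - P = $19,700.35


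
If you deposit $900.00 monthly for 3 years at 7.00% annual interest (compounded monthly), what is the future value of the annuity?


Future value of an ordinary annuity: FV = PMT × ((1 + r)^n − 1) / r
Monthly rate r = 0.07/12 ≈ 0.00583333, n = 36
FV = $900.00 × ((1 + 0.07/12)^36 − 1) / (0.07/12)
FV = $900.00 × 39.930101
FV = $35,937.09

FV = PMT × ((1+r)^n - 1)/r = $35,937.09


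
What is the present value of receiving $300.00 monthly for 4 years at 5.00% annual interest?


Present value of an ordinary annuity: PV = PMT × (1 − (1 + r)^(−n)) / r
Monthly rate r = 0.05/12 ≈ 0.00416667, n = 48
PV = $300.00 × (1 − (1 + 0.05/12)^(−48)) / (0.05/12)
PV = $300.00 × 43.422956
PV = $13,026.89

PV = PMT × (1-(1+r)^(-n))/r = $13,026.89


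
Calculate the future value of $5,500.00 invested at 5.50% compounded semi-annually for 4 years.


Compound interest formula: A = P(1 + r/n)^(nt)
A = $5,500.00 × (1 + 0.055/2)^(2 × 4)
Growth factor: (1 + 0.055/2)^8 = 1.2423806
A = $5,500.00 × 1.2423806
A = $6,833.09

A = P(1 + r/n)^(nt) = $6,833.09


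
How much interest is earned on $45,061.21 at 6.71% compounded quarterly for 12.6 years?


Compound interest earned = final amount − principal.
A = P(1 + r/n)^(nt) = $45,061.21 × (1 + 0.0671/4)^(4 × 12.6) = $104,216.33
Interest = A − P = $104,216.33 − $45,061.21 = $59,155.12

Interest = A - P = $59,155.12


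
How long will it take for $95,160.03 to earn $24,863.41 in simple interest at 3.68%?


Rearrange the simple interest formula for t:
I = P × r × t  ⇒  t = I / (P × r)
t = $24,863.41 / ($95,160.03 × 0.0368)
t = 7.1

t = I/(P×r) = 7.1 years


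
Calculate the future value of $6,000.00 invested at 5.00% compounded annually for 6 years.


Compound interest formula: A = P(1 + r/n)^(nt)
A = $6,000.00 × (1 + 0.05/1)^(1 × 6)
Growth factor: (1 + 0.05/1)^6 = 1.3400956
A = $6,000.00 × 1.3400956
A = $8,040.57

A = P(1 + r/n)^(nt) = $8,040.57


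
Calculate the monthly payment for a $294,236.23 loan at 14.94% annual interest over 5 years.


Loan payment formula: PMT = PV × r / (1 − (1 + r)^(−n))
Monthly rate r = 0.1494/12 = 0.01245, n = 60 months
Denominator: 1 − (1 + 0.1494/12)^(−60) = 0.524024
PMT = $294,236.23 × (0.1494/12) / 0.524024
PMT = $6,990.60 per month

PMT = PV × r / (1-(1+r)^(-n)) = $6,990.60/month


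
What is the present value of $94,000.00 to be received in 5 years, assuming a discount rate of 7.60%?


Present value formula: PV = FV / (1 + r)^t
PV = $94,000.00 / (1 + 0.076)^5
PV = $94,000.00 / 1.442319
PV = $65,172.82

PV = FV / (1 + r)^t = $65,172.82


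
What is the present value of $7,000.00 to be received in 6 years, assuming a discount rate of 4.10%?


Present value formula: PV = FV / (1 + r)^t
PV = $7,000.00 / (1 + 0.041)^6
PV = $7,000.00 / 1.272637
PV = $5,500.39

PV = FV / (1 + r)^t = $5,500.39


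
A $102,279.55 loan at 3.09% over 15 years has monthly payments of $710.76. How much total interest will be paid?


Total paid over the life of the loan = PMT × n.
Total paid = $710.76 × 180 = $127,936.80
Total interest = total paid − principal = $127,936.80 − $102,279.55 = $25,657.25

Total interest = (PMT × n) - PV = $25,657.25


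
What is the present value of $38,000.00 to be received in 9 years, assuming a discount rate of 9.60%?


Present value formula: PV = FV / (1 + r)^t
PV = $38,000.00 / (1 + 0.096)^9
PV = $38,000.00 / 2.2818915
PV = $16,652.85

PV = FV / (1 + r)^t = $16,652.85


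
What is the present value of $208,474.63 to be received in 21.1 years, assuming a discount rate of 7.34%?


Present value formula: PV = FV / (1 + r)^t
PV = $208,474.63 / (1 + 0.0734)^21.1
PV = $208,474.63 / 4.4572764
PV = $46,771.75

PV = FV / (1 + r)^t = $46,771.75


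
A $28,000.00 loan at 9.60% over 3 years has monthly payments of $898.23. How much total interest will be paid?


Total paid over the life of the loan = PMT × n.
Total paid = $898.23 × 36 = $32,336.28
Total interest = total paid − principal = $32,336.28 − $28,000.00 = $4,336.28

Total interest = (PMT × n) - PV = $4,336.28


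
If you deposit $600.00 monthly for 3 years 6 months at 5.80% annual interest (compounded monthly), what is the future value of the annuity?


Future value of an ordinary annuity: FV = PMT × ((1 + r)^n − 1) / r
Monthly rate r = 0.058/12 ≈ 0.00483333, n = 42
FV = $600.00 × ((1 + 0.058/12)^42 − 1) / (0.058/12)
FV = $600.00 × 46.442802
FV = $27,865.68

FV = PMT × ((1+r)^n - 1)/r = $27,865.68


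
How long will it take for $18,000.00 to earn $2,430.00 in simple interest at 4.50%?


Rearrange the simple interest formula for t:
I = P × r × t  ⇒  t = I / (P × r)
t = $2,430.00 / ($18,000.00 × 0.045)
t = 3

t = I/(P×r) = 3 years


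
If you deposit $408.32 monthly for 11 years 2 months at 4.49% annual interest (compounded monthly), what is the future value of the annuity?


Future value of an ordinary annuity: FV = PMT × ((1 + r)^n − 1) / r
Monthly rate r = 0.0449/12 ≈ 0.00374167, n = 134
FV = $408.32 × ((1 + 0.0449/12)^134 − 1) / (0.0449/12)
FV = $408.32 × 173.574924
FV = $70,874.11

FV = PMT × ((1+r)^n - 1)/r = $70,874.11


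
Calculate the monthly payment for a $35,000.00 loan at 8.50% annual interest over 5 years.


Loan payment formula: PMT = PV × r / (1 − (1 + r)^(−n))
Monthly rate r = 0.085/12 ≈ 0.00708333, n = 60 months
Denominator: 1 − (1 + 0.085/12)^(−60) = 0.345250
PMT = $35,000.00 × (0.085/12) / 0.345250
PMT = $718.08 per month

PMT = PV × r / (1-(1+r)^(-n)) = $718.08/month


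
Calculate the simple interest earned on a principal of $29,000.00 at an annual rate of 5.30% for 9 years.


Simple interest formula: I = P × r × t
I = $29,000.00 × 0.053 × 9
I = $13,833.00

I = P × r × t = $13,833.00


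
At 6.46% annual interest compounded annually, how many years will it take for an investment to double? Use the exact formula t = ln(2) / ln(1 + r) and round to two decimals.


Doubling condition: (1 + r)^t = 2
Take ln of both sides: t × ln(1 + r) = ln(2)
t = ln(2) / ln(1 + r)
t = 0.693147 / 0.062599
t = 11.07

t = ln(2) / ln(1 + r) = 11.07 years


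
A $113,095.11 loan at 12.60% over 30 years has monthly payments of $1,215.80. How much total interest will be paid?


Total paid over the life of the loan = PMT × n.
Total paid = $1,215.80 × 360 = $437,688.00
Total interest = total paid − principal = $437,688.00 − $113,095.11 = $324,592.89

Total interest = (PMT × n) - PV = $324,592.89


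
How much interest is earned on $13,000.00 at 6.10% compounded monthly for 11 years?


Compound interest earned = final amount − principal.
A = P(1 + r/n)^(nt) = $13,000.00 × (1 + 0.061/12)^(12 × 11) = $25,387.32
Interest = A − P = $25,387.32 − $13,000.00 = $12,387.32

Interest = A - P = $12,387.32


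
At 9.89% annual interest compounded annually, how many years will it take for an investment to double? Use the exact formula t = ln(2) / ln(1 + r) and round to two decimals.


Doubling condition: (1 + r)^t = 2
Take ln of both sides: t × ln(1 + r) = ln(2)
t = ln(2) / ln(1 + r)
t = 0.693147 / 0.094310
t = 7.35

t = ln(2) / ln(1 + r) = 7.35 years


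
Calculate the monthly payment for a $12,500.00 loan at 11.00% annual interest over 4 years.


Loan payment formula: PMT = PV × r / (1 − (1 + r)^(−n))
Monthly rate r = 0.11/12 ≈ 0.00916667, n = 48 months
Denominator: 1 − (1 + 0.11/12)^(−48) = 0.354671
PMT = $12,500.00 × (0.11/12) / 0.354671
PMT = $323.07 per month

PMT = PV × r / (1-(1+r)^(-n)) = $323.07/month


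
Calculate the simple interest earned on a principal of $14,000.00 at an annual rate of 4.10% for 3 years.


Simple interest formula: I = P × r × t
I = $14,000.00 × 0.041 × 3
I = $1,722.00

I = P × r × t = $1,722.00


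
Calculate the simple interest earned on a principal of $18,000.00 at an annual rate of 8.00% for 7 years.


Simple interest formula: I = P × r × t
I = $18,000.00 × 0.08 × 7
I = $10,080.00

I = P × r × t = $10,080.00


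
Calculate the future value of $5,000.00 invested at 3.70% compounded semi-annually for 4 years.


Compound interest formula: A = P(1 + r/n)^(nt)
A = $5,000.00 × (1 + 0.037/2)^(2 × 4)
Growth factor: (1 + 0.037/2)^8 = 1.157946
A = $5,000.00 × 1.157946
A = $5,789.73

A = P(1 + r/n)^(nt) = $5,789.73


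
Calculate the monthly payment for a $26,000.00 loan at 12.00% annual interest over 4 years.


Loan payment formula: PMT = PV × r / (1 − (1 + r)^(−n))
Monthly rate r = 0.12/12 = 0.01, n = 48 months
Denominator: 1 − (1 + 0.12/12)^(−48) = 0.379740
PMT = $26,000.00 × (0.12/12) / 0.379740
PMT = $684.68 per month

PMT = PV × r / (1-(1+r)^(-n)) = $684.68/month


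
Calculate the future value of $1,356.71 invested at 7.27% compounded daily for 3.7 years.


Compound interest formula: A = P(1 + r/n)^(nt)
A = $1,356.71 × (1 + 0.0727/365)^(365 × 3.7)
Growth factor: (1 + 0.0727/365)^1350.5 = 1.308607
A = $1,356.71 × 1.308607
A = $1,775.40

A = P(1 + r/n)^(nt) = $1,775.40


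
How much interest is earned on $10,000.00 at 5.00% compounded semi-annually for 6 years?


Compound interest earned = final amount − principal.
A = P(1 + r/n)^(nt) = $10,000.00 × (1 + 0.05/2)^(2 × 6) = $13,448.89
Interest = A − P = $13,448.89 − $10,000.00 = $3,448.89

Interest = A - P = $3,448.89


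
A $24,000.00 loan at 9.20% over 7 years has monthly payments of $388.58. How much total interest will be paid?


Total paid over the life of the loan = PMT × n.
Total paid = $388.58 × 84 = $32,640.72
Total interest = total paid − principal = $32,640.72 − $24,000.00 = $8,640.72

Total interest = (PMT × n) - PV = $8,640.72


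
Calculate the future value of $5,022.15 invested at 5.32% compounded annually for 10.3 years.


Compound interest formula: A = P(1 + r/n)^(nt)
A = $5,022.15 × (1 + 0.0532/1)^(1 × 10.3)
Growth factor: (1 + 0.0532/1)^10.3 = 1.705539
A = $5,022.15 × 1.705539
A = $8,565.47

A = P(1 + r/n)^(nt) = $8,565.47


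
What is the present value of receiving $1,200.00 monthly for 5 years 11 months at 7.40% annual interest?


Present value of an ordinary annuity: PV = PMT × (1 − (1 + r)^(−n)) / r
Monthly rate r = 0.074/12 ≈ 0.00616667, n = 71
PV = $1,200.00 × (1 − (1 + 0.074/12)^(−71)) / (0.074/12)
PV = $1,200.00 × 57.356483
PV = $68,827.78

PV = PMT × (1-(1+r)^(-n))/r = $68,827.78


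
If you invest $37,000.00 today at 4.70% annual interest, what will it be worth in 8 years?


Future value formula: FV = PV × (1 + r)^t
FV = $37,000.00 × (1 + 0.047)^8
FV = $37,000.00 × 1.4440208
FV = $53,428.77

FV = PV × (1 + r)^t = $53,428.77


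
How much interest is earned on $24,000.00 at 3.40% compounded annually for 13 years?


Compound interest earned = final amount − principal.
A = P(1 + r/n)^(nt) = $24,000.00 × (1 + 0.034/1)^(1 × 13) = $37,066.22
Interest = A − P = $37,066.22 − $24,000.00 = $13,066.22

Interest = A - P = $13,066.22


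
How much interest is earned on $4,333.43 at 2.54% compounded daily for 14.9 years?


Compound interest earned = final amount − principal.
A = P(1 + r/n)^(nt) = $4,333.43 × (1 + 0.0254/365)^(365 × 14.9) = $6,326.87
Interest = A − P = $6,326.87 − $4,333.43 = $1,993.44

Interest = A - P = $1,993.44


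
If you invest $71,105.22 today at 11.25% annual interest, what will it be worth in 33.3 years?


Future value formula: FV = PV × (1 + r)^t
FV = $71,105.22 × (1 + 0.1125)^33.3
FV = $71,105.22 × 34.8169444
FV = $2,475,666.49

FV = PV × (1 + r)^t = $2,475,666.49


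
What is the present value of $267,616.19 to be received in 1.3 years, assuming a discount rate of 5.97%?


Present value formula: PV = FV / (1 + r)^t
PV = $267,616.19 / (1 + 0.0597)^1.3
PV = $267,616.19 / 1.07829555
PV = $248,184.45

PV = FV / (1 + r)^t = $248,184.45


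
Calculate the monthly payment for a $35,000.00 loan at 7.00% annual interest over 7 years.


Loan payment formula: PMT = PV × r / (1 − (1 + r)^(−n))
Monthly rate r = 0.07/12 ≈ 0.00583333, n = 84 months
Denominator: 1 − (1 + 0.07/12)^(−84) = 0.386501
PMT = $35,000.00 × (0.07/12) / 0.386501
PMT = $528.24 per month

PMT = PV × r / (1-(1+r)^(-n)) = $528.24/month


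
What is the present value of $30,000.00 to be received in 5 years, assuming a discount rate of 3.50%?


Present value formula: PV = FV / (1 + r)^t
PV = $30,000.00 / (1 + 0.035)^5
PV = $30,000.00 / 1.187686
PV = $25,259.20

PV = FV / (1 + r)^t = $25,259.20


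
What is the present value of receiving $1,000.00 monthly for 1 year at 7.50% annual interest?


Present value of an ordinary annuity: PV = PMT × (1 − (1 + r)^(−n)) / r
Monthly rate r = 0.075/12 = 0.00625, n = 12
PV = $1,000.00 × (1 − (1 + 0.075/12)^(−12)) / (0.075/12)
PV = $1,000.00 × 11.526392
PV = $11,526.39

PV = PMT × (1-(1+r)^(-n))/r = $11,526.39


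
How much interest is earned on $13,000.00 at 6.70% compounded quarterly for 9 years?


Compound interest earned = final amount − principal.
A = P(1 + r/n)^(nt) = $13,000.00 × (1 + 0.067/4)^(4 × 9) = $23,640.35
Interest = A − P = $23,640.35 − $13,000.00 = $10,640.35

Interest = A - P = $10,640.35


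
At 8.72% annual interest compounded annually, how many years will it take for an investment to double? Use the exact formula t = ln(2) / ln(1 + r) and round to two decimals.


Doubling condition: (1 + r)^t = 2
Take ln of both sides: t × ln(1 + r) = ln(2)
t = ln(2) / ln(1 + r)
t = 0.693147 / 0.083606
t = 8.29

t = ln(2) / ln(1 + r) = 8.29 years


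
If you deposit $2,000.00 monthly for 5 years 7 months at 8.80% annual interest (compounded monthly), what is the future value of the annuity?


Future value of an ordinary annuity: FV = PMT × ((1 + r)^n − 1) / r
Monthly rate r = 0.088/12 ≈ 0.00733333, n = 67
FV = $2,000.00 × ((1 + 0.088/12)^67 − 1) / (0.088/12)
FV = $2,000.00 × 86.122691
FV = $172,245.38

FV = PMT × ((1+r)^n - 1)/r = $172,245.38


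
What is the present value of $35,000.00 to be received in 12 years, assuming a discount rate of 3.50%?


Present value formula: PV = FV / (1 + r)^t
PV = $35,000.00 / (1 + 0.035)^12
PV = $35,000.00 / 1.51106866
PV = $23,162.42

PV = FV / (1 + r)^t = $23,162.42


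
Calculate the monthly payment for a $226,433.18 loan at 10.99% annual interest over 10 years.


Loan payment formula: PMT = PV × r / (1 − (1 + r)^(−n))
Monthly rate r = 0.1099/12 ≈ 0.00915833, n = 120 months
Denominator: 1 − (1 + 0.1099/12)^(−120) = 0.665125
PMT = $226,433.18 × (0.1099/12) / 0.665125
PMT = $3,117.84 per month

PMT = PV × r / (1-(1+r)^(-n)) = $3,117.84/month


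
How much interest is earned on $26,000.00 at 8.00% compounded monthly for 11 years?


Compound interest earned = final amount − principal.
A = P(1 + r/n)^(nt) = $26,000.00 × (1 + 0.08/12)^(12 × 11) = $62,500.60
Interest = A − P = $62,500.60 − $26,000.00 = $36,500.60

Interest = A - P = $36,500.60


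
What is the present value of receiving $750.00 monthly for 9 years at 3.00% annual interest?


Present value of an ordinary annuity: PV = PMT × (1 − (1 + r)^(−n)) / r
Monthly rate r = 0.03/12 = 0.0025, n = 108
PV = $750.00 × (1 − (1 + 0.03/12)^(−108)) / (0.03/12)
PV = $750.00 × 94.5453001
PV = $70,908.98

PV = PMT × (1-(1+r)^(-n))/r = $70,908.98


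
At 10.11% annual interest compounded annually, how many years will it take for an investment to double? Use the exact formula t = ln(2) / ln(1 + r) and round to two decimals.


Doubling condition: (1 + r)^t = 2
Take ln of both sides: t × ln(1 + r) = ln(2)
t = ln(2) / ln(1 + r)
t = 0.693147 / 0.096310
t = 7.20

t = ln(2) / ln(1 + r) = 7.20 years


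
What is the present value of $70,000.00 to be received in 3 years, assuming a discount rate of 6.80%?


Present value formula: PV = FV / (1 + r)^t
PV = $70,000.00 / (1 + 0.068)^3
PV = $70,000.00 / 1.2181864
PV = $57,462.47

PV = FV / (1 + r)^t = $57,462.47


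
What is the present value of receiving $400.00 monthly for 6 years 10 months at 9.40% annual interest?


Present value of an ordinary annuity: PV = PMT × (1 − (1 + r)^(−n)) / r
Monthly rate r = 0.094/12 ≈ 0.00783333, n = 82
PV = $400.00 × (1 − (1 + 0.094/12)^(−82)) / (0.094/12)
PV = $400.00 × 60.334243
PV = $24,133.70

PV = PMT × (1-(1+r)^(-n))/r = $24,133.70


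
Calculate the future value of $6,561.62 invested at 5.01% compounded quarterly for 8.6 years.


Compound interest formula: A = P(1 + r/n)^(nt)
A = $6,561.62 × (1 + 0.0501/4)^(4 × 8.6)
Growth factor: (1 + 0.0501/4)^34.4 = 1.534468
A = $6,561.62 × 1.534468
A = $10,068.60

A = P(1 + r/n)^(nt) = $10,068.60


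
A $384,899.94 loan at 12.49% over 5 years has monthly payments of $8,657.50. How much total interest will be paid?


Total paid over the life of the loan = PMT × n.
Total paid = $8,657.50 × 60 = $519,450.00
Total interest = total paid − principal = $519,450.00 − $384,899.94 = $134,550.06

Total interest = (PMT × n) - PV = $134,550.06


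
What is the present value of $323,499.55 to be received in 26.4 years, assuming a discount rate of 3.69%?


Present value formula: PV = FV / (1 + r)^t
PV = $323,499.55 / (1 + 0.0369)^26.4
PV = $323,499.55 / 2.60287604
PV = $124,285.42

PV = FV / (1 + r)^t = $124,285.42


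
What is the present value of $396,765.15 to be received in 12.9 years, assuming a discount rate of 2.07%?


Present value formula: PV = FV / (1 + r)^t
PV = $396,765.15 / (1 + 0.0207)^12.9
PV = $396,765.15 / 1.30252384
PV = $304,612.58

PV = FV / (1 + r)^t = $304,612.58


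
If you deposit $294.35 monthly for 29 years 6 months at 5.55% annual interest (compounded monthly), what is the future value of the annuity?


Future value of an ordinary annuity: FV = PMT × ((1 + r)^n − 1) / r
Monthly rate r = 0.0555/12 = 0.004625, n = 354
FV = $294.35 × ((1 + 0.0555/12)^354 − 1) / (0.0555/12)
FV = $294.35 × 891.166283
FV = $262,314.80

FV = PMT × ((1+r)^n - 1)/r = $262,314.80


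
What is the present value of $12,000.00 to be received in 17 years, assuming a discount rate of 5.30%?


Present value formula: PV = FV / (1 + r)^t
PV = $12,000.00 / (1 + 0.053)^17
PV = $12,000.00 / 2.405926
PV = $4,987.68

PV = FV / (1 + r)^t = $4,987.68


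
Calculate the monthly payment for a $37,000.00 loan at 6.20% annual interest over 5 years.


Loan payment formula: PMT = PV × r / (1 − (1 + r)^(−n))
Monthly rate r = 0.062/12 ≈ 0.00516667, n = 60 months
Denominator: 1 − (1 + 0.062/12)^(−60) = 0.265967
PMT = $37,000.00 × (0.062/12) / 0.265967
PMT = $718.76 per month

PMT = PV × r / (1-(1+r)^(-n)) = $718.76/month


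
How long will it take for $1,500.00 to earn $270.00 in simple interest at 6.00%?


Rearrange the simple interest formula for t:
I = P × r × t  ⇒  t = I / (P × r)
t = $270.00 / ($1,500.00 × 0.06)
t = 3

t = I/(P×r) = 3 years


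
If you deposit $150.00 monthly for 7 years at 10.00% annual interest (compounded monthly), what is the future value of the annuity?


Future value of an ordinary annuity: FV = PMT × ((1 + r)^n − 1) / r
Monthly rate r = 0.1/12 ≈ 0.00833333, n = 84
FV = $150.00 × ((1 + 0.1/12)^84 − 1) / (0.1/12)
FV = $150.00 × 120.950418
FV = $18,142.56

FV = PMT × ((1+r)^n - 1)/r = $18,142.56


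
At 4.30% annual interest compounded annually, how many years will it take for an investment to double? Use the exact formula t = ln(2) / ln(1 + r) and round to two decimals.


Doubling condition: (1 + r)^t = 2
Take ln of both sides: t × ln(1 + r) = ln(2)
t = ln(2) / ln(1 + r)
t = 0.693147 / 0.042101
t = 16.46

t = ln(2) / ln(1 + r) = 16.46 years


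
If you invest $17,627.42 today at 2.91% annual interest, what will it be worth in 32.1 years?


Future value formula: FV = PV × (1 + r)^t
FV = $17,627.42 × (1 + 0.0291)^32.1
FV = $17,627.42 × 2.5112402
FV = $44,266.69

FV = PV × (1 + r)^t = $44,266.69


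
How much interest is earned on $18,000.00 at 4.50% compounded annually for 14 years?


Compound interest earned = final amount − principal.
A = P(1 + r/n)^(nt) = $18,000.00 × (1 + 0.045/1)^(1 × 14) = $33,335.01
Interest = A − P = $33,335.01 − $18,000.00 = $15,335.01

Interest = A - P = $15,335.01


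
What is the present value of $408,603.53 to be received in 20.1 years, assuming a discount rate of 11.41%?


Present value formula: PV = FV / (1 + r)^t
PV = $408,603.53 / (1 + 0.1141)^20.1
PV = $408,603.53 / 8.773561
PV = $46,572.14

PV = FV / (1 + r)^t = $46,572.14


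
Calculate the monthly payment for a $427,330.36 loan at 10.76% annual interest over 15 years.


Loan payment formula: PMT = PV × r / (1 − (1 + r)^(−n))
Monthly rate r = 0.1076/12 ≈ 0.00896667, n = 180 months
Denominator: 1 − (1 + 0.1076/12)^(−180) = 0.799473
PMT = $427,330.36 × (0.1076/12) / 0.799473
PMT = $4,792.82 per month

PMT = PV × r / (1-(1+r)^(-n)) = $4,792.82/month


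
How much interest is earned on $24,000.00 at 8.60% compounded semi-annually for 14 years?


Compound interest earned = final amount − principal.
A = P(1 + r/n)^(nt) = $24,000.00 × (1 + 0.086/2)^(2 × 14) = $78,013.88
Interest = A − P = $78,013.88 − $24,000.00 = $54,013.88

Interest = A - P = $54,013.88


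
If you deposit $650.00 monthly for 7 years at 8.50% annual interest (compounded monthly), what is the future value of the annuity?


Future value of an ordinary annuity: FV = PMT × ((1 + r)^n − 1) / r
Monthly rate r = 0.085/12 ≈ 0.00708333, n = 84
FV = $650.00 × ((1 + 0.085/12)^84 − 1) / (0.085/12)
FV = $650.00 × 114.244559
FV = $74,258.96

FV = PMT × ((1+r)^n - 1)/r = $74,258.96


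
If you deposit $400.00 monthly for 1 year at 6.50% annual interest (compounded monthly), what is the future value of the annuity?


Future value of an ordinary annuity: FV = PMT × ((1 + r)^n − 1) / r
Monthly rate r = 0.065/12 ≈ 0.00541667, n = 12
FV = $400.00 × ((1 + 0.065/12)^12 − 1) / (0.065/12)
FV = $400.00 × 12.364034
FV = $4,945.61

FV = PMT × ((1+r)^n - 1)/r = $4,945.61


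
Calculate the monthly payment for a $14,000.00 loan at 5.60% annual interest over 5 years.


Loan payment formula: PMT = PV × r / (1 − (1 + r)^(−n))
Monthly rate r = 0.056/12 ≈ 0.00466667, n = 60 months
Denominator: 1 − (1 + 0.056/12)^(−60) = 0.243724
PMT = $14,000.00 × (0.056/12) / 0.243724
PMT = $268.06 per month

PMT = PV × r / (1-(1+r)^(-n)) = $268.06/month


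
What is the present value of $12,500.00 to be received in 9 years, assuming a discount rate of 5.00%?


Present value formula: PV = FV / (1 + r)^t
PV = $12,500.00 / (1 + 0.05)^9
PV = $12,500.00 / 1.551328
PV = $8,057.61

PV = FV / (1 + r)^t = $8,057.61


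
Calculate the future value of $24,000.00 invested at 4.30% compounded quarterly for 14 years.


Compound interest formula: A = P(1 + r/n)^(nt)
A = $24,000.00 × (1 + 0.043/4)^(4 × 14)
Growth factor: (1 + 0.043/4)^56 = 1.8199104
A = $24,000.00 × 1.8199104
A = $43,677.85

A = P(1 + r/n)^(nt) = $43,677.85


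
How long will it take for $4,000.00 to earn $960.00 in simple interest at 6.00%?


Rearrange the simple interest formula for t:
I = P × r × t  ⇒  t = I / (P × r)
t = $960.00 / ($4,000.00 × 0.06)
t = 4

t = I/(P×r) = 4 years


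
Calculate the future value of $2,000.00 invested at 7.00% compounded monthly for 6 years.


Compound interest formula: A = P(1 + r/n)^(nt)
A = $2,000.00 × (1 + 0.07/12)^(12 × 6)
Growth factor: (1 + 0.07/12)^72 = 1.520106
A = $2,000.00 × 1.520106
A = $3,040.21

A = P(1 + r/n)^(nt) = $3,040.21


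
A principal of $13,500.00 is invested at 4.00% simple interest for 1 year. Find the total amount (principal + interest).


Total amount formula: A = P(1 + rt) = P + P·r·t
Interest: I = P × r × t = $13,500.00 × 0.04 × 1 = $540.00
A = P + I = $13,500.00 + $540.00 = $14,040.00

A = P + I = P(1 + rt) = $14,040.00


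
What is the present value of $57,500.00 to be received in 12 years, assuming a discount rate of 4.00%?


Present value formula: PV = FV / (1 + r)^t
PV = $57,500.00 / (1 + 0.04)^12
PV = $57,500.00 / 1.6010322
PV = $35,914.33

PV = FV / (1 + r)^t = $35,914.33


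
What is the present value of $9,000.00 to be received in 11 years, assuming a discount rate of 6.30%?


Present value formula: PV = FV / (1 + r)^t
PV = $9,000.00 / (1 + 0.063)^11
PV = $9,000.00 / 1.958240
PV = $4,595.96

PV = FV / (1 + r)^t = $4,595.96


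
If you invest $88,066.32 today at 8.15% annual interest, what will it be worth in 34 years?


Future value formula: FV = PV × (1 + r)^t
FV = $88,066.32 × (1 + 0.0815)^34
FV = $88,066.32 × 14.35164914
FV = $1,263,896.93

FV = PV × (1 + r)^t = $1,263,896.93


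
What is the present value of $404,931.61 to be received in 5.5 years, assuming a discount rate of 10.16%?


Present value formula: PV = FV / (1 + r)^t
PV = $404,931.61 / (1 + 0.1016)^5.5
PV = $404,931.61 / 1.7026744
PV = $237,820.93

PV = FV / (1 + r)^t = $237,820.93


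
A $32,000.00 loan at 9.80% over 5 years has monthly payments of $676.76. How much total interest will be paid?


Total paid over the life of the loan = PMT × n.
Total paid = $676.76 × 60 = $40,605.60
Total interest = total paid − principal = $40,605.60 − $32,000.00 = $8,605.60

Total interest = (PMT × n) - PV = $8,605.60


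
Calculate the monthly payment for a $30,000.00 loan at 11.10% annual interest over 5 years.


Loan payment formula: PMT = PV × r / (1 − (1 + r)^(−n))
Monthly rate r = 0.111/12 = 0.00925, n = 60 months
Denominator: 1 − (1 + 0.111/12)^(−60) = 0.424461
PMT = $30,000.00 × (0.111/12) / 0.424461
PMT = $653.77 per month

PMT = PV × r / (1-(1+r)^(-n)) = $653.77/month


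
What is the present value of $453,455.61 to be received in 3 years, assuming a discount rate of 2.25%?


Present value formula: PV = FV / (1 + r)^t
PV = $453,455.61 / (1 + 0.0225)^3
PV = $453,455.61 / 1.06903014
PV = $424,174.77

PV = FV / (1 + r)^t = $424,174.77


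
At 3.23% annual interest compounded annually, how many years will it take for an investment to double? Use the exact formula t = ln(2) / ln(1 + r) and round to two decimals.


Doubling condition: (1 + r)^t = 2
Take ln of both sides: t × ln(1 + r) = ln(2)
t = ln(2) / ln(1 + r)
t = 0.693147 / 0.031789
t = 21.80

t = ln(2) / ln(1 + r) = 21.80 years


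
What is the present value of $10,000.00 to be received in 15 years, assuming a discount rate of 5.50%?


Present value formula: PV = FV / (1 + r)^t
PV = $10,000.00 / (1 + 0.055)^15
PV = $10,000.00 / 2.232476
PV = $4,479.33

PV = FV / (1 + r)^t = $4,479.33


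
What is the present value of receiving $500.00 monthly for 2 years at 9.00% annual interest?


Present value of an ordinary annuity: PV = PMT × (1 − (1 + r)^(−n)) / r
Monthly rate r = 0.09/12 = 0.0075, n = 24
PV = $500.00 × (1 − (1 + 0.09/12)^(−24)) / (0.09/12)
PV = $500.00 × 21.889146
PV = $10,944.57

PV = PMT × (1-(1+r)^(-n))/r = $10,944.57


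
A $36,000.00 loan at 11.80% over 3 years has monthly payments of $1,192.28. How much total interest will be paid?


Total paid over the life of the loan = PMT × n.
Total paid = $1,192.28 × 36 = $42,922.08
Total interest = total paid − principal = $42,922.08 − $36,000.00 = $6,922.08

Total interest = (PMT × n) - PV = $6,922.08


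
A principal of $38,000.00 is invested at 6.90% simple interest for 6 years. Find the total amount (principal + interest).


Total amount formula: A = P(1 + rt) = P + P·r·t
Interest: I = P × r × t = $38,000.00 × 0.069 × 6 = $15,732.00
A = P + I = $38,000.00 + $15,732.00 = $53,732.00

A = P + I = P(1 + rt) = $53,732.00


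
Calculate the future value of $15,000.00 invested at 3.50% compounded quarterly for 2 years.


Compound interest formula: A = P(1 + r/n)^(nt)
A = $15,000.00 × (1 + 0.035/4)^(4 × 2)
Growth factor: (1 + 0.035/4)^8 = 1.072182
A = $15,000.00 × 1.072182
A = $16,082.73

A = P(1 + r/n)^(nt) = $16,082.73


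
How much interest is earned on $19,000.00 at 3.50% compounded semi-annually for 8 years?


Compound interest earned = final amount − principal.
A = P(1 + r/n)^(nt) = $19,000.00 × (1 + 0.035/2)^(2 × 8) = $25,078.66
Interest = A − P = $25,078.66 − $19,000.00 = $6,078.66

Interest = A - P = $6,078.66


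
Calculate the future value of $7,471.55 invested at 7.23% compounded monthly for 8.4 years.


Compound interest formula: A = P(1 + r/n)^(nt)
A = $7,471.55 × (1 + 0.0723/12)^(12 × 8.4)
Growth factor: (1 + 0.0723/12)^100.8 = 1.832164
A = $7,471.55 × 1.832164
A = $13,689.10

A = P(1 + r/n)^(nt) = $13,689.10


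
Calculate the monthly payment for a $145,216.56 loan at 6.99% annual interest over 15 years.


Loan payment formula: PMT = PV × r / (1 − (1 + r)^(−n))
Monthly rate r = 0.0699/12 = 0.005825, n = 180 months
Denominator: 1 − (1 + 0.0699/12)^(−180) = 0.648469
PMT = $145,216.56 × (0.0699/12) / 0.648469
PMT = $1,304.44 per month

PMT = PV × r / (1-(1+r)^(-n)) = $1,304.44/month


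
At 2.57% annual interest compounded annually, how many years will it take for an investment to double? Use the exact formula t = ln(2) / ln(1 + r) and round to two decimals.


Doubling condition: (1 + r)^t = 2
Take ln of both sides: t × ln(1 + r) = ln(2)
t = ln(2) / ln(1 + r)
t = 0.693147 / 0.025375
t = 27.32

t = ln(2) / ln(1 + r) = 27.32 years


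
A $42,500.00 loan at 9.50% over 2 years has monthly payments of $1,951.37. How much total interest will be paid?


Total paid over the life of the loan = PMT × n.
Total paid = $1,951.37 × 24 = $46,832.88
Total interest = total paid − principal = $46,832.88 − $42,500.00 = $4,332.88

Total interest = (PMT × n) - PV = $4,332.88


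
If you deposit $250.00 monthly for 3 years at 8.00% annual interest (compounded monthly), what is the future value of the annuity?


Future value of an ordinary annuity: FV = PMT × ((1 + r)^n − 1) / r
Monthly rate r = 0.08/12 ≈ 0.00666667, n = 36
FV = $250.00 × ((1 + 0.08/12)^36 − 1) / (0.08/12)
FV = $250.00 × 40.535558
FV = $10,133.89

FV = PMT × ((1+r)^n - 1)/r = $10,133.89


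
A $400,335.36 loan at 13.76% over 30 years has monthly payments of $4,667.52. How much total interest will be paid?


Total paid over the life of the loan = PMT × n.
Total paid = $4,667.52 × 360 = $1,680,307.20
Total interest = total paid − principal = $1,680,307.20 − $400,335.36 = $1,279,971.84

Total interest = (PMT × n) - PV = $1,279,971.84
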